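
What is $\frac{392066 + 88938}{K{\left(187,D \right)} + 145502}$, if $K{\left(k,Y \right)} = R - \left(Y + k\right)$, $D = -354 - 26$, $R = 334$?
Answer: $\frac{481004}{146029} \approx 3.2939$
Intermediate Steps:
$D = -380$
$K{\left(k,Y \right)} = 334 - Y - k$ ($K{\left(k,Y \right)} = 334 - \left(Y + k\right) = 334 - Y - k$)
$\frac{392066 + 88938}{K{\left(187,D \right)} + 145502} = \frac{392066 + 88938}{\left(334 - -380 - 187\right) + 145502} = \frac{481004}{\left(334 + 380 - 187\right) + 145502} = \frac{481004}{527 + 145502} = \frac{481004}{146029}$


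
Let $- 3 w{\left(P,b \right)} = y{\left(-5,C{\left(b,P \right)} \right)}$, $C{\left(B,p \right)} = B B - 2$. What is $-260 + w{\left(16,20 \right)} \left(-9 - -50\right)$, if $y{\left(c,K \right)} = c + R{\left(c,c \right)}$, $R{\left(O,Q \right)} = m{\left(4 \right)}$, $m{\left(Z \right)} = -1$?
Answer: $-178$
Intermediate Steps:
$C{\left(B,p \right)} = -2 + B^{2}$ ($C{\left(B,p \right)} = B^{2} - 2 = -2 + B^{2}$)
$R{\left(O,Q \right)} = -1$
$y{\left(c,K \right)} = -1 + c$ ($y{\left(c,K \right)} = c - 1 = -1 + c$)
$w{\left(P,b \right)} = 2$ ($w{\left(P,b \right)} = - \frac{-1 - 5}{3} = \left(- \frac{1}{3}\right) \left(-6\right) = 2$)
$-260 + w{\left(16,20 \right)} \left(-9 - -50\right) = -260 + 2 \left(-9 - -50\right) = -260 + 2 \left(-9 + 50\right) = -260 + 2 \cdot 41 = -260 + 82 = -178$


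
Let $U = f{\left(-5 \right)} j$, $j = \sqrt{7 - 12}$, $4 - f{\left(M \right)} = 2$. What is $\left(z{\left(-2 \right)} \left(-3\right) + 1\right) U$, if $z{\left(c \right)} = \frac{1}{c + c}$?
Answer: $\frac{7 i \sqrt{5}}{2} \approx 7.8262 i$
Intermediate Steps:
$f{\left(M \right)} = 2$ ($f{\left(M \right)} = 4 - 2 = 2$)
$j = i \sqrt{5}$ ($j = \sqrt{-5} = i \sqrt{5} \approx 2.2361 i$)
$z{\left(c \right)} = \frac{1}{2 c}$
$U = 2 i \sqrt{5} \approx 4.4721 i$
$\left(z{\left(-2 \right)} \left(-3\right) + 1\right) U = \left(\frac{1}{2 \left(-2\right)} \left(-3\right) + 1\right) 2 i \sqrt{5} = \left(\frac{1}{2} \left(- \frac{1}{2}\right) \left(-3\right) + 1\right) 2 i \sqrt{5} = \left(\left(- \frac{1}{4}\right) \left(-3\right) + 1\right) 2 i \sqrt{5} = \left(\frac{3}{4} + 1\right) 2 i \sqrt{5} = \frac{7 \cdot 2 i \sqrt{5}}{4} = \frac{7 i \sqrt{5}}{2}$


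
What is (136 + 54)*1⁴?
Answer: 190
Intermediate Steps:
(136 + 54)*1⁴ = 190*1 = 190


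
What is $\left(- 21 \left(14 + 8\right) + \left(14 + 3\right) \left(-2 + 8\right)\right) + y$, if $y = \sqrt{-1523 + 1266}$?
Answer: $-360 + i \sqrt{257} \approx -360.0 + 16.031 i$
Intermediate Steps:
$y = i \sqrt{257}$ ($y = \sqrt{-257} = i \sqrt{257} \approx 16.031 i$)
$\left(- 21 \left(14 + 8\right) + \left(14 + 3\right) \left(-2 + 8\right)\right) + y = \left(- 21 \left(14 + 8\right) + \left(14 + 3\right) \left(-2 + 8\right)\right) + i \sqrt{257} = \left(\left(-21\right) 22 + 17 \cdot 6\right) + i \sqrt{257} = \left(-462 + 102\right) + i \sqrt{257} = -360 + i \sqrt{257}$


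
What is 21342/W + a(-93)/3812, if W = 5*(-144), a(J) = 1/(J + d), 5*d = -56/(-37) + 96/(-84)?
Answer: -135975902723/4587322680 ≈ -29.642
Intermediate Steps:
d = 96/1295 (d = (-56/(-37) + 96/(-84))/5 = (-56*(-1/37) + 96*(-1/84))/5 = (56/37 - 8/7)/5 = (⅕)*(96/259) = 96/1295 ≈ 0.074131)
a(J) = 1/(96/1295 + J) (a(J) = 1/(J + 96/1295) = 1/(96/1295 + J))
W = -720
21342/W + a(-93)/3812 = 21342/(-720) + (1295/(96 + 1295*(-93)))/3812 = 21342*(-1/720) + (1295/(96 - 120435))*(1/3812) = -3557/120 + (1295/(-120339))*(1/3812) = -3557/120 + (1295*(-1/120339))*(1/3812) = -3557/120 - 1295/120339*1/3812 = -3557/120 - 1295/458732268 = -135975902723/4587322680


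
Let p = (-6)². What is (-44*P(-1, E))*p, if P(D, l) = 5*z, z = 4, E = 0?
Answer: -31680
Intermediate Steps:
p = 36
P(D, l) = 20 (P(D, l) = 5*4 = 20)
(-44*P(-1, E))*p = -44*20*36 = -880*36 = -31680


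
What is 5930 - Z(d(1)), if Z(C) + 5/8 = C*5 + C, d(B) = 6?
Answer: 47157/8 ≈ 5894.6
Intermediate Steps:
Z(C) = -5/8 + 6*C (Z(C) = -5/8 + (C*5 + C) = -5/8 + (5*C + C) = -5/8 + 6*C)
5930 - Z(d(1)) = 5930 - (-5/8 + 6*6) = 5930 - (-5/8 + 36) = 5930 - 1*283/8 = 5930 - 283/8 = 47157/8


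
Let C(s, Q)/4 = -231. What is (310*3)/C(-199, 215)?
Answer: -155/154 ≈ -1.0065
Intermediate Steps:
C(s, Q) = -924 (C(s, Q) = 4*(-231) = -924)
(310*3)/C(-199, 215) = (310*3)/(-924) = 930*(-1/924) = -155/154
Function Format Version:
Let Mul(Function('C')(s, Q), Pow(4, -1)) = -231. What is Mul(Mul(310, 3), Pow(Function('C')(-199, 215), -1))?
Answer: Rational(-155, 154) ≈ -1.0065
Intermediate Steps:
Function('C')(s, Q) = -924 (Function('C')(s, Q) = Mul(4, -231) = -924)
Mul(Mul(310, 3), Pow(Function('C')(-199, 215), -1)) = Mul(Mul(310, 3), Pow(-924, -1)) = Mul(930, Rational(-1, 924)) = Rational(-155, 154)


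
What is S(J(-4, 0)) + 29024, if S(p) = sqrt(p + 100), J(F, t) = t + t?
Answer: 29034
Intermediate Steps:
J(F, t) = 2*t
S(p) = sqrt(100 + p)
S(J(-4, 0)) + 29024 = sqrt(100 + 2*0) + 29024 = sqrt(100 + 0) + 29024 = sqrt(100) + 29024 = 10 + 29024 = 29034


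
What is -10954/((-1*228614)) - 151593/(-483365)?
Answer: 19975531156/55252003055 ≈ 0.36154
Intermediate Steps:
-10954/((-1*228614)) - 151593/(-483365) = -10954/(-228614) - 151593*(-1/483365) = -10954*(-1/228614) + 151593/483365 = 5477/114307 + 151593/483365 = 19975531156/55252003055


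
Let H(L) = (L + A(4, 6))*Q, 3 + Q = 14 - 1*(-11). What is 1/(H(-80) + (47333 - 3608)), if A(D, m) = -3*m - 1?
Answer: 1/41547 ≈ 2.4069e-5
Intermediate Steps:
A(D, m) = -1 - 3*m
Q = 22 (Q = -3 + (14 - 1*(-11)) = -3 + (14 + 11) = -3 + 25 = 22)
H(L) = -418 + 22*L (H(L) = (L + (-1 - 3*6))*22 = (L + (-1 - 18))*22 = (L - 19)*22 = (-19 + L)*22 = -418 + 22*L)
1/(H(-80) + (47333 - 3608)) = 1/((-418 + 22*(-80)) + (47333 - 3608)) = 1/((-418 - 1760) + 43725) = 1/(-2178 + 43725) = 1/41547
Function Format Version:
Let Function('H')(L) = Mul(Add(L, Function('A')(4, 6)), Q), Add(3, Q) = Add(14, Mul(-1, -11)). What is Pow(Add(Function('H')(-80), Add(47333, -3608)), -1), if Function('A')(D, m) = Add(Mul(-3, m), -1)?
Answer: Rational(1, 41547) ≈ 2.4069e-5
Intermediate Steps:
Function('A')(D, m) = Add(-1, Mul(-3, m))
Q = 22 (Q = Add(-3, Add(14, Mul(-1, -11))) = Add(-3, Add(14, 11)) = Add(-3, 25) = 22)
Function('H')(L) = Add(-418, Mul(22, L)) (Function('H')(L) = Mul(Add(L, Add(-1, Mul(-3, 6))), 22) = Mul(Add(L, Add(-1, -18)), 22) = Mul(Add(L, -19), 22) = Mul(Add(-19, L), 22) = Add(-418, Mul(22, L)))
Pow(Add(Function('H')(-80), Add(47333, -3608)), -1) = Pow(Add(Add(-418, Mul(22, -80)), Add(47333, -3608)), -1) = Pow(Add(Add(-418, -1760), 43725), -1) = Pow(Add(-2178, 43725), -1) = Pow(41547, -1) = Rational(1, 41547)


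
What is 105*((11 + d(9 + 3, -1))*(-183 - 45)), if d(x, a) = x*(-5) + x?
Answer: 885780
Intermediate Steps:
d(x, a) = -4*x (d(x, a) = -5*x + x = -4*x)
105*((11 + d(9 + 3, -1))*(-183 - 45)) = 105*((11 - 4*(9 + 3))*(-183 - 45)) = 105*((11 - 4*12)*(-228)) = 105*((11 - 48)*(-228)) = 105*(-37*(-228)) = 105*8436 = 885780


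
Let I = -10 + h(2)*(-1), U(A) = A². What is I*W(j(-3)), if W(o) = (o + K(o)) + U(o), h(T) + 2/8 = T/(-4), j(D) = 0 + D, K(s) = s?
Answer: -111/4 ≈ -27.750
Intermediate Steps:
j(D) = D
h(T) = -¼ - T/4 (h(T) = -¼ + T/(-4) = -¼ + T*(-¼) = -¼ - T/4)
W(o) = o² + 2*o (W(o) = (o + o) + o² = 2*o + o² = o² + 2*o)
I = -37/4 (I = -10 + (-¼ - ¼*2)*(-1) = -10 + (-¼ - ½)*(-1) = -10 - ¾*(-1) = -10 + ¾ = -37/4 ≈ -9.2500)
I*W(j(-3)) = -(-111)*(2 - 3)/4 = -(-111)*(-1)/4 = -37/4*3 = -111/4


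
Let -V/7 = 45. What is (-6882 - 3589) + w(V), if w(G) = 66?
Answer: -10405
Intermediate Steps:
V = -315 (V = -7*45 = -315)
(-6882 - 3589) + w(V) = (-6882 - 3589) + 66 = -10471 + 66 = -10405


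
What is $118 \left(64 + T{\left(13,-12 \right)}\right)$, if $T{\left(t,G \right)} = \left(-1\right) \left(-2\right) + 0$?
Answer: $7788$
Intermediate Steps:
$T{\left(t,G \right)} = 2$ ($T{\left(t,G \right)} = 2 + 0 = 2$)
$118 \left(64 + T{\left(13,-12 \right)}\right) = 118 \left(64 + 2\right) = 118 \cdot 66 = 7788$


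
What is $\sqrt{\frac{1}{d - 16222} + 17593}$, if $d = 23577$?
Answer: $\frac{2 \sqrt{237927843795}}{7355} \approx 132.64$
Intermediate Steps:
$\sqrt{\frac{1}{d - 16222} + 17593} = \sqrt{\frac{1}{23577 - 16222} + 17593} = \sqrt{\frac{1}{7355} + 17593} = \sqrt{\frac{129396516}{7355}} = \frac{2 \sqrt{237927843795}}{7355}$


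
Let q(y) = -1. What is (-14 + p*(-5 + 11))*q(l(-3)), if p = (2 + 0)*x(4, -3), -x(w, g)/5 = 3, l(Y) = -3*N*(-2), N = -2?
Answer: 194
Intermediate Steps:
l(Y) = -12 (l(Y) = -3*(-2)*(-2) = 6*(-2) = -12)
x(w, g) = -15 (x(w, g) = -5*3 = -15)
p = -30 (p = (2 + 0)*(-15) = 2*(-15) = -30)
(-14 + p*(-5 + 11))*q(l(-3)) = (-14 - 30*(-5 + 11))*(-1) = (-14 - 30*6)*(-1) = (-14 - 180)*(-1) = -194*(-1) = 194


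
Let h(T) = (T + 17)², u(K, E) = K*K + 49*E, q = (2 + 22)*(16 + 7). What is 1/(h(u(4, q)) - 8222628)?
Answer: 1/725157933 ≈ 1.3790e-9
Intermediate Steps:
q = 552 (q = 24*23 = 552)
u(K, E) = K² + 49*E
h(T) = (17 + T)²
1/(h(u(4, q)) - 8222628) = 1/((17 + (4² + 49*552))² - 8222628) = 1/((17 + (16 + 27048))² - 8222628) = 1/((17 + 27064)² - 8222628) = 1/(27081² - 8222628) = 1/(733380561 - 8222628) = 1/725157933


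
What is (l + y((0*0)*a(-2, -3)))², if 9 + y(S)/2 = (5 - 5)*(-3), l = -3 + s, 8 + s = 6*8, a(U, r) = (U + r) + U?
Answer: 361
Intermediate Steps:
a(U, r) = r + 2*U
s = 40 (s = -8 + 6*8 = -8 + 48 = 40)
l = 37 (l = -3 + 40 = 37)
y(S) = -18 (y(S) = -18 + 2*((5 - 5)*(-3)) = -18 + 2*(0*(-3)) = -18 + 2*0 = -18 + 0 = -18)
(l + y((0*0)*a(-2, -3)))² = (37 - 18)² = 19² = 361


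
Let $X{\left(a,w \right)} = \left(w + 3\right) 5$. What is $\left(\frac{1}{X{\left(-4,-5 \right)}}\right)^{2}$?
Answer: $\frac{1}{100} \approx 0.01$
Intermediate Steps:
$X{\left(a,w \right)} = 15 + 5 w$ ($X{\left(a,w \right)} = \left(3 + w\right) 5 = 15 + 5 w$)
$\left(\frac{1}{X{\left(-4,-5 \right)}}\right)^{2} = \left(\frac{1}{15 + 5 \left(-5\right)}\right)^{2} = \left(\frac{1}{15 - 25}\right)^{2} = \left(\frac{1}{-10}\right)^{2} = \left(- \frac{1}{10}\right)^{2} = \frac{1}{100}$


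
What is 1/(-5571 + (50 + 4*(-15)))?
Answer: -1/5581 ≈ -0.00017918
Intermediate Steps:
1/(-5571 + (50 + 4*(-15))) = 1/(-5571 + (50 - 60)) = 1/(-5571 - 10) = 1/(-5581) = -1/5581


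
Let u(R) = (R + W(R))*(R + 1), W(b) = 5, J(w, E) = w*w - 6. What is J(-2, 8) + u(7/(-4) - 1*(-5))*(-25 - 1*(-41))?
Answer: 559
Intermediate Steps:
J(w, E) = -6 + w**2 (J(w, E) = w**2 - 6 = -6 + w**2)
u(R) = (1 + R)*(5 + R) (u(R) = (R + 5)*(R + 1) = (5 + R)*(1 + R) = (1 + R)*(5 + R))
J(-2, 8) + u(7/(-4) - 1*(-5))*(-25 - 1*(-41)) = (-6 + (-2)**2) + (5 + (7/(-4) - 1*(-5))**2 + 6*(7/(-4) - 1*(-5)))*(-25 - 1*(-41)) = (-6 + 4) + (5 + (7*(-1/4) + 5)**2 + 6*(7*(-1/4) + 5))*(-25 + 41) = -2 + (5 + (-7/4 + 5)**2 + 6*(-7/4 + 5))*16 = -2 + (5 + (13/4)**2 + 6*(13/4))*16 = -2 + (5 + 169/16 + 39/2)*16 = -2 + (561/16)*16 = -2 + 561 = 559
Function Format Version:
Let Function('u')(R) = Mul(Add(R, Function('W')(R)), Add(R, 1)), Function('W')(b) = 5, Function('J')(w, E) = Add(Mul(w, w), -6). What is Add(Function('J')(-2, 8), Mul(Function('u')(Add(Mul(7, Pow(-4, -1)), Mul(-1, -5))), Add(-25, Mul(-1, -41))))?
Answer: 559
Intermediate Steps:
Function('J')(w, E) = Add(-6, Pow(w, 2)) (Function('J')(w, E) = Add(Pow(w, 2), -6) = Add(-6, Pow(w, 2)))
Function('u')(R) = Mul(Add(1, R), Add(5, R)) (Function('u')(R) = Mul(Add(R, 5), Add(R, 1)) = Mul(Add(5, R), Add(1, R)) = Mul(Add(1, R), Add(5, R)))
Add(Function('J')(-2, 8), Mul(Function('u')(Add(Mul(7, Pow(-4, -1)), Mul(-1, -5))), Add(-25, Mul(-1, -41)))) = Add(Add(-6, Pow(-2, 2)), Mul(Add(5, Pow(Add(Mul(7, Pow(-4, -1)), Mul(-1, -5)), 2), Mul(6, Add(Mul(7, Pow(-4, -1)), Mul(-1, -5)))), Add(-25, Mul(-1, -41)))) = Add(Add(-6, 4), Mul(Add(5, Pow(Add(Mul(7, Rational(-1, 4)), 5), 2), Mul(6, Add(Mul(7, Rational(-1, 4)), 5))), Add(-25, 41))) = Add(-2, Mul(Add(5, Pow(Add(Rational(-7, 4), 5), 2), Mul(6, Add(Rational(-7, 4), 5))), 16)) = Add(-2, Mul(Add(5, Pow(Rational(13, 4), 2), Mul(6, Rational(13, 4))), 16)) = Add(-2, Mul(Add(5, Rational(169, 16), Rational(39, 2)), 16)) = Add(-2, Mul(Rational(561, 16), 16)) = Add(-2, 561) = 559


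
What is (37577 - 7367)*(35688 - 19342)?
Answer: 493812660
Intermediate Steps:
(37577 - 7367)*(35688 - 19342) = 30210*16346 = 493812660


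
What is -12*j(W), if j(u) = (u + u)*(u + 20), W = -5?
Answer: 1800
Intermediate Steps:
j(u) = 2*u*(20 + u) (j(u) = (2*u)*(20 + u) = 2*u*(20 + u))
-12*j(W) = -24*(-5)*(20 - 5) = -24*(-5)*15 = -12*(-150) = 1800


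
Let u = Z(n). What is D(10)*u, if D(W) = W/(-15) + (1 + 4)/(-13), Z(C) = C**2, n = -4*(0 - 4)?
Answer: -10496/39 ≈ -269.13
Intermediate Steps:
n = 16 (n = -4*(-4) = 16)
u = 256 (u = 16**2 = 256)
D(W) = -5/13 - W/15 (D(W) = W*(-1/15) + 5*(-1/13) = -W/15 - 5/13 = -5/13 - W/15)
D(10)*u = (-5/13 - 1/15*10)*256 = (-5/13 - 2/3)*256 = -41/39*256 = -10496/39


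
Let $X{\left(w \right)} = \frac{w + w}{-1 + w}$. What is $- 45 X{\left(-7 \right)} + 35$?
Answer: $- \frac{175}{4} \approx -43.75$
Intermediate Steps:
$X{\left(w \right)} = \frac{2 w}{-1 + w}$
$- 45 X{\left(-7 \right)} + 35 = - 45 \cdot 2 \left(-7\right) \frac{1}{-1 - 7} + 35 = - 45 \cdot 2 \left(-7\right) \frac{1}{-8} + 35 = - 45 \cdot 2 \left(-7\right) \left(- \frac{1}{8}\right) + 35 = \left(-45\right) \frac{7}{4} + 35 = - \frac{315}{4} + 35 = - \frac{175}{4}$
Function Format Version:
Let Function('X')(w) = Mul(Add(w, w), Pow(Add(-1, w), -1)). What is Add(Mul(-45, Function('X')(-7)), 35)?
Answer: Rational(-175, 4) ≈ -43.750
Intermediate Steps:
Function('X')(w) = Mul(2, w, Pow(Add(-1, w), -1)) (Function('X')(w) = Mul(Mul(2, w), Pow(Add(-1, w), -1)) = Mul(2, w, Pow(Add(-1, w), -1)))
Add(Mul(-45, Function('X')(-7)), 35) = Add(Mul(-45, Mul(2, -7, Pow(Add(-1, -7), -1))), 35) = Add(Mul(-45, Mul(2, -7, Pow(-8, -1))), 35) = Add(Mul(-45, Mul(2, -7, Rational(-1, 8))), 35) = Add(Mul(-45, Rational(7, 4)), 35) = Add(Rational(-315, 4), 35) = Rational(-175, 4)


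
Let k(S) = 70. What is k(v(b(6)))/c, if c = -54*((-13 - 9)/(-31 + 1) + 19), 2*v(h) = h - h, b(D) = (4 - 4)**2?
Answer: -175/2664 ≈ -0.065691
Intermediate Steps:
b(D) = 0 (b(D) = 0**2 = 0)
v(h) = 0 (v(h) = (h - h)/2 = (1/2)*0 = 0)
c = -5328/5 (c = -54*(-22/(-30) + 19) = -54*(-22*(-1/30) + 19) = -54*(11/15 + 19) = -54*296/15 = -5328/5 ≈ -1065.6)
k(v(b(6)))/c = 70/(-5328/5) = 70*(-5/5328) = -175/2664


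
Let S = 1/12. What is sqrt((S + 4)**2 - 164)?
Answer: I*sqrt(21215)/12 ≈ 12.138*I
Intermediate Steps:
S = 1/12 ≈ 0.083333
sqrt((S + 4)**2 - 164) = sqrt((1/12 + 4)**2 - 164) = sqrt((49/12)**2 - 164) = sqrt(2401/144 - 164) = sqrt(-21215/144) = I*sqrt(21215)/12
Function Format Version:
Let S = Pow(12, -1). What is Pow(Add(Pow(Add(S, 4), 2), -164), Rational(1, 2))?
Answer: Mul(Rational(1, 12), I, Pow(21215, Rational(1, 2))) ≈ Mul(12.138, I)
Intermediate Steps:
S = Rational(1, 12) ≈ 0.083333
Pow(Add(Pow(Add(S, 4), 2), -164), Rational(1, 2)) = Pow(Add(Pow(Add(Rational(1, 12), 4), 2), -164), Rational(1, 2)) = Pow(Add(Pow(Rational(49, 12), 2), -164), Rational(1, 2)) = Pow(Add(Rational(2401, 144), -164), Rational(1, 2)) = Pow(Rational(-21215, 144), Rational(1, 2)) = Mul(Rational(1, 12), I, Pow(21215, Rational(1, 2)))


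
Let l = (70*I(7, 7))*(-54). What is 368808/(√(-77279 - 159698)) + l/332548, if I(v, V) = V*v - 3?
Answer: -43470/83137 - 368808*I*√236977/236977 ≈ -0.52287 - 757.61*I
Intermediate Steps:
I(v, V) = -3 + V*v
l = -173880 (l = (70*(-3 + 7*7))*(-54) = (70*(-3 + 49))*(-54) = (70*46)*(-54) = 3220*(-54) = -173880)
368808/(√(-77279 - 159698)) + l/332548 = 368808/(√(-77279 - 159698)) - 173880/332548 = 368808/(√(-236977)) - 173880*1/332548 = 368808/((I*√236977)) - 43470/83137 = 368808*(-I*√236977/236977) - 43470/83137 = -368808*I*√236977/236977 - 43470/83137 = -43470/83137 - 368808*I*√236977/236977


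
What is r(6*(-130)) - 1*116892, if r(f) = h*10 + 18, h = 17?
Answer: -116704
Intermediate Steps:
r(f) = 188 (r(f) = 17*10 + 18 = 170 + 18 = 188)
r(6*(-130)) - 1*116892 = 188 - 1*116892 = 188 - 116892 = -116704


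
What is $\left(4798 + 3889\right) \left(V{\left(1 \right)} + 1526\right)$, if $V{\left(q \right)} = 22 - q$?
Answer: $13438789$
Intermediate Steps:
$\left(4798 + 3889\right) \left(V{\left(1 \right)} + 1526\right) = \left(4798 + 3889\right) \left(\left(22 - 1\right) + 1526\right) = 8687 \left(\left(22 - 1\right) + 1526\right) = 8687 \left(21 + 1526\right) = 8687 \cdot 1547 = 13438789$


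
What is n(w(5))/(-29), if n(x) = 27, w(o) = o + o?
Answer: -27/29 ≈ -0.93103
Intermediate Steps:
w(o) = 2*o
n(w(5))/(-29) = 27/(-29) = 27*(-1/29) = -27/29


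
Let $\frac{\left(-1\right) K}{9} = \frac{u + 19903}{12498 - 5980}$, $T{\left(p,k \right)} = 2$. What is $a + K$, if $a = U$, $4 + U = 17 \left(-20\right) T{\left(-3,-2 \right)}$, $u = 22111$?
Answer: $- \frac{2418219}{3259} \approx -742.01$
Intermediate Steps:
$K = - \frac{189063}{3259}$ ($K = - 9 \frac{22111 + 19903}{12498 - 5980} = - 9 \cdot \frac{42014}{6518} = - 9 \cdot 42014 \cdot \frac{1}{6518} = \left(-9\right) \frac{21007}{3259} = - \frac{189063}{3259} \approx -58.013$)
$U = -684$ ($U = -4 + 17 \left(-20\right) 2 = -4 - 680 = -684$)
$a = -684$
$a + K = -684 - \frac{189063}{3259} = - \frac{2418219}{3259}$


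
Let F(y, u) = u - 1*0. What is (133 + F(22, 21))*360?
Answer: 55440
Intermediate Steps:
F(y, u) = u (F(y, u) = u + 0 = u)
(133 + F(22, 21))*360 = (133 + 21)*360 = 154*360 = 55440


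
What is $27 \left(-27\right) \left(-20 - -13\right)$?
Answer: $5103$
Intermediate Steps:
$27 \left(-27\right) \left(-20 - -13\right) = - 729 \left(-20 + 13\right) = \left(-729\right) \left(-7\right) = 5103$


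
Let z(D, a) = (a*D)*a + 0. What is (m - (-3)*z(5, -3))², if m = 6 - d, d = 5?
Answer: 18496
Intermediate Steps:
z(D, a) = D*a² (z(D, a) = (D*a)*a + 0 = D*a² + 0 = D*a²)
m = 1 (m = 6 - 1*5 = 6 - 5 = 1)
(m - (-3)*z(5, -3))² = (1 - (-3)*5*(-3)²)² = (1 - (-3)*5*9)² = (1 - (-3)*45)² = (1 - 1*(-135))² = (1 + 135)² = 136² = 18496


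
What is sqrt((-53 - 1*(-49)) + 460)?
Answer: 2*sqrt(114) ≈ 21.354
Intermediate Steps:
sqrt((-53 - 1*(-49)) + 460) = sqrt((-53 + 49) + 460) = sqrt(-4 + 460) = sqrt(456) = 2*sqrt(114)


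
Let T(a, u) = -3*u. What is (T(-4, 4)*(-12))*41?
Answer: 5904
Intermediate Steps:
(T(-4, 4)*(-12))*41 = (-3*4*(-12))*41 = -12*(-12)*41 = 144*41 = 5904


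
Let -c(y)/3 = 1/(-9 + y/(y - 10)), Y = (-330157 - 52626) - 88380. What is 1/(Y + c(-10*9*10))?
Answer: -243/114492518 ≈ -2.1224e-6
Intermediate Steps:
Y = -471163 (Y = -382783 - 88380 = -471163)
c(y) = -3/(-9 + y/(-10 + y)) (c(y) = -3/(-9 + y/(y - 10)) = -3/(-9 + y/(-10 + y)))
1/(Y + c(-10*9*10)) = 1/(-471163 + 3*(-10 - 10*9*10)/(2*(-45 + 4*(-10*9*10)))) = 1/(-471163 + 3*(-10 - 90*10)/(2*(-45 + 4*(-90*10)))) = 1/(-471163 + 3*(-10 - 900)/(2*(-45 + 4*(-900)))) = 1/(-471163 + (3/2)*(-910)/(-45 - 3600)) = 1/(-471163 + (3/2)*(-910)/(-3645)) = 1/(-471163 + (3/2)*(-1/3645)*(-910)) = 1/(-471163 + 91/243) = 1/(-114492518/243) = -243/114492518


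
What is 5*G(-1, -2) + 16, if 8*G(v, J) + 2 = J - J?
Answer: 59/4 ≈ 14.750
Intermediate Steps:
G(v, J) = -¼ (G(v, J) = -¼ + (J - J)/8 = -¼ + (⅛)*0 = -¼ + 0 = -¼)
5*G(-1, -2) + 16 = 5*(-¼) + 16 = -5/4 + 16 = 59/4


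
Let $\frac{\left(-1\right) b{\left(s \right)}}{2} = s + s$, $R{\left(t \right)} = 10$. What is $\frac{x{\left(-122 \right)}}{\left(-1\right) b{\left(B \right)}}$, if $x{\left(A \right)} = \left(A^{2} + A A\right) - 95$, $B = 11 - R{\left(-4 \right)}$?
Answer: $\frac{29673}{4} \approx 7418.3$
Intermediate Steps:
$B = 1$ ($B = 11 - 10 = 1$)
$x{\left(A \right)} = -95 + 2 A^{2}$ ($x{\left(A \right)} = \left(A^{2} + A^{2}\right) - 95 = 2 A^{2} - 95 = -95 + 2 A^{2}$)
$b{\left(s \right)} = - 4 s$ ($b{\left(s \right)} = - 2 \left(s + s\right) = - 2 \cdot 2 s = - 4 s$)
$\frac{x{\left(-122 \right)}}{\left(-1\right) b{\left(B \right)}} = \frac{-95 + 2 \left(-122\right)^{2}}{\left(-1\right) \left(\left(-4\right) 1\right)} = \frac{-95 + 2 \cdot 14884}{\left(-1\right) \left(-4\right)} = \frac{-95 + 29768}{4} = 29673 \cdot \frac{1}{4} = \frac{29673}{4}$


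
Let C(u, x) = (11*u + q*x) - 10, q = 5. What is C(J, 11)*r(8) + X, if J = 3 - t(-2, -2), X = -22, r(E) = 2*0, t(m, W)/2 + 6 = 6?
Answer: -22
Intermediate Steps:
t(m, W) = 0 (t(m, W) = -12 + 2*6 = -12 + 12 = 0)
r(E) = 0
J = 3 (J = 3 - 1*0 = 3 + 0 = 3)
C(u, x) = -10 + 5*x + 11*u (C(u, x) = (11*u + 5*x) - 10 = (5*x + 11*u) - 10 = -10 + 5*x + 11*u)
C(J, 11)*r(8) + X = (-10 + 5*11 + 11*3)*0 - 22 = (-10 + 55 + 33)*0 - 22 = 78*0 - 22 = 0 - 22 = -22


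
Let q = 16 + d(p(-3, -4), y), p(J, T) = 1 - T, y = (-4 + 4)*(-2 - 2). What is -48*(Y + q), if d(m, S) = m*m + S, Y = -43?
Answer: 96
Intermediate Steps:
y = 0 (y = 0*(-4) = 0)
d(m, S) = S + m**2 (d(m, S) = m**2 + S = S + m**2)
q = 41 (q = 16 + (0 + (1 - 1*(-4))**2) = 16 + (0 + (1 + 4)**2) = 16 + (0 + 5**2) = 16 + (0 + 25) = 16 + 25 = 41)
-48*(Y + q) = -48*(-43 + 41) = -48*(-2) = 96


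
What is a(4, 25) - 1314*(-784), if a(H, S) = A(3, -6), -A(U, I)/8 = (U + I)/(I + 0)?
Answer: 1030172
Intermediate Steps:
A(U, I) = -8*(I + U)/I (A(U, I) = -8*(U + I)/(I + 0) = -8*(I + U)/I)
a(H, S) = -4 (a(H, S) = -8 - 8*3/(-6) = -8 - 8*3*(-1/6) = -8 + 4 = -4)
a(4, 25) - 1314*(-784) = -4 - 1314*(-784) = -4 + 1030176 = 1030172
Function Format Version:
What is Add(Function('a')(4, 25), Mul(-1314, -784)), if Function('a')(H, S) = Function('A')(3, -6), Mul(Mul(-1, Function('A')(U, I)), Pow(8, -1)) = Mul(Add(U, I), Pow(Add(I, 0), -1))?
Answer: 1030172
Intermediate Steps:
Function('A')(U, I) = Mul(-8, Pow(I, -1), Add(I, U)) (Function('A')(U, I) = Mul(-8, Mul(Add(U, I), Pow(Add(I, 0), -1))) = Mul(-8, Mul(Add(I, U), Pow(I, -1))) = Mul(-8, Mul(Pow(I, -1), Add(I, U))) = Mul(-8, Pow(I, -1), Add(I, U)))
Function('a')(H, S) = -4 (Function('a')(H, S) = Add(-8, Mul(-8, 3, Pow(-6, -1))) = Add(-8, Mul(-8, 3, Rational(-1, 6))) = Add(-8, 4) = -4)
Add(Function('a')(4, 25), Mul(-1314, -784)) = Add(-4, Mul(-1314, -784)) = Add(-4, 1030176) = 1030172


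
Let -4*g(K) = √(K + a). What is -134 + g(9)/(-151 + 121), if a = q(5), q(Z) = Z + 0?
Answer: -134 + √14/120 ≈ -133.97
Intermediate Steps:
q(Z) = Z
a = 5
g(K) = -√(5 + K)/4 (g(K) = -√(K + 5)/4 = -√(5 + K)/4)
-134 + g(9)/(-151 + 121) = -134 + (-√(5 + 9)/4)/(-151 + 121) = -134 - √14/4/(-30) = -134 - √14/4*(-1/30) = -134 + √14/120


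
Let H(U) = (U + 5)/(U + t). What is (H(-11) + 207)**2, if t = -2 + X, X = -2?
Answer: 1075369/25 ≈ 43015.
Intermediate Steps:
t = -4 (t = -2 - 2 = -4)
H(U) = (5 + U)/(-4 + U) (H(U) = (U + 5)/(U - 4) = (5 + U)/(-4 + U))
(H(-11) + 207)**2 = ((5 - 11)/(-4 - 11) + 207)**2 = (-6/(-15) + 207)**2 = (-1/15*(-6) + 207)**2 = (2/5 + 207)**2 = (1037/5)**2 = 1075369/25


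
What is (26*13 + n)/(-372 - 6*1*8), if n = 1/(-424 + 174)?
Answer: -84499/105000 ≈ -0.80475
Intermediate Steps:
n = -1/250 (n = 1/(-250) = -1/250 ≈ -0.0040000)
(26*13 + n)/(-372 - 6*1*8) = (26*13 - 1/250)/(-372 - 6*1*8) = (338 - 1/250)/(-372 - 6*8) = 84499/(250*(-372 - 48)) = (84499/250)/(-420) = (84499/250)*(-1/420) = -84499/105000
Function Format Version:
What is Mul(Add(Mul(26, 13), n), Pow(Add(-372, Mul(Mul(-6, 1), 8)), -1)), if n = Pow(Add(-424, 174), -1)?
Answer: Rational(-84499, 105000) ≈ -0.80475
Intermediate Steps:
n = Rational(-1, 250) (n = Pow(-250, -1) = Rational(-1, 250) ≈ -0.0040000)
Mul(Add(Mul(26, 13), n), Pow(Add(-372, Mul(Mul(-6, 1), 8)), -1)) = Mul(Add(Mul(26, 13), Rational(-1, 250)), Pow(Add(-372, Mul(Mul(-6, 1), 8)), -1)) = Mul(Add(338, Rational(-1, 250)), Pow(Add(-372, Mul(-6, 8)), -1)) = Mul(Rational(84499, 250), Pow(Add(-372, -48), -1)) = Mul(Rational(84499, 250), Pow(-420, -1)) = Mul(Rational(84499, 250), Rational(-1, 420)) = Rational(-84499, 105000)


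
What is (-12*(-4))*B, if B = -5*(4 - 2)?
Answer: -480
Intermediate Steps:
B = -10 (B = -5*2 = -10)
(-12*(-4))*B = -12*(-4)*(-10) = 48*(-10) = -480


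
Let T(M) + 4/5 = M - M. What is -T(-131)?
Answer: ⅘ ≈ 0.80000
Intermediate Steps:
T(M) = -⅘ (T(M) = -⅘ + (M - M) = -⅘ + 0 = -⅘)
-T(-131) = -1*(-⅘) = ⅘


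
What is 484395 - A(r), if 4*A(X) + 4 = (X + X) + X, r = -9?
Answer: 1937611/4 ≈ 4.8440e+5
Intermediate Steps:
A(X) = -1 + 3*X/4 (A(X) = -1 + ((X + X) + X)/4 = -1 + (2*X + X)/4 = -1 + (3*X)/4 = -1 + 3*X/4)
484395 - A(r) = 484395 - (-1 + (3/4)*(-9)) = 484395 - (-1 - 27/4) = 484395 - 1*(-31/4) = 484395 + 31/4 = 1937611/4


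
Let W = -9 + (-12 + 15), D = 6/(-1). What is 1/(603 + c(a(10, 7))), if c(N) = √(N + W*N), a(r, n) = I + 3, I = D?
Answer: 201/121198 - √15/363594 ≈ 0.0016478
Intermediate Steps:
D = -6 (D = 6*(-1) = -6)
I = -6
a(r, n) = -3 (a(r, n) = -6 + 3 = -3)
W = -6 (W = -9 + 3 = -6)
c(N) = √5*√(-N) (c(N) = √(N - 6*N) = √(-5*N) = √5*√(-N))
1/(603 + c(a(10, 7))) = 1/(603 + √5*√(-1*(-3))) = 1/(603 + √5*√3) = 1/(603 + √15)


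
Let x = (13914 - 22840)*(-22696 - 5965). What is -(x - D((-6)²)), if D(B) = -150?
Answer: -255828236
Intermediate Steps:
x = 255828086 (x = -8926*(-28661) = 255828086)
-(x - D((-6)²)) = -(255828086 - 1*(-150)) = -(255828086 + 150) = -1*255828236 = -255828236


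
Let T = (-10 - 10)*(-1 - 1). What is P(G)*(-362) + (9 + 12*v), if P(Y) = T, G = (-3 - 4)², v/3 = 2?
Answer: -14399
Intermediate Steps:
v = 6 (v = 3*2 = 6)
T = 40 (T = -20*(-2) = 40)
G = 49 (G = (-7)² = 49)
P(Y) = 40
P(G)*(-362) + (9 + 12*v) = 40*(-362) + (9 + 12*6) = -14480 + (9 + 72) = -14480 + 81 = -14399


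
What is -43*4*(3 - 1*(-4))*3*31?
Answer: -111972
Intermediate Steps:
-43*4*(3 - 1*(-4))*3*31 = -43*4*(3 + 4)*3*31 = -43*4*7*3*31 = -1204*3*31 = -43*84*31 = -3612*31 = -111972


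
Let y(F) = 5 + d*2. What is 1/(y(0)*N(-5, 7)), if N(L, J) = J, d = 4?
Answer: 1/91 ≈ 0.010989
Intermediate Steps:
y(F) = 13 (y(F) = 5 + 4*2 = 5 + 8 = 13)
1/(y(0)*N(-5, 7)) = 1/(13*7) = 1/91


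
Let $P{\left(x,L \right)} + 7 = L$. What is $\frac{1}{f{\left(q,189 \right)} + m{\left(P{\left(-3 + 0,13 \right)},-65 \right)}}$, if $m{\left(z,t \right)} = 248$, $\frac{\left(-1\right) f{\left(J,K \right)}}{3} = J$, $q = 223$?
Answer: $- \frac{1}{421} \approx -0.0023753$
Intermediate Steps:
$P{\left(x,L \right)} = -7 + L$
$f{\left(J,K \right)} = - 3 J$
$\frac{1}{f{\left(q,189 \right)} + m{\left(P{\left(-3 + 0,13 \right)},-65 \right)}} = \frac{1}{\left(-3\right) 223 + 248} = \frac{1}{-669 + 248} = \frac{1}{-421} = - \frac{1}{421}$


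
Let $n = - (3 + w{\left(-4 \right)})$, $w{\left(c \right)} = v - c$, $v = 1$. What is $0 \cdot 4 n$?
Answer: $0$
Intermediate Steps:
$w{\left(c \right)} = 1 - c$
$n = -8$ ($n = - (3 + \left(1 - -4\right)) = - (3 + \left(1 + 4\right)) = - (3 + 5) = \left(-1\right) 8 = -8$)
$0 \cdot 4 n = 0 \cdot 4 \left(-8\right) = 0 \left(-8\right) = 0$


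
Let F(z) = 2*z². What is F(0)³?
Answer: 0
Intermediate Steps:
F(0)³ = (2*0²)³ = (2*0)³ = 0³ = 0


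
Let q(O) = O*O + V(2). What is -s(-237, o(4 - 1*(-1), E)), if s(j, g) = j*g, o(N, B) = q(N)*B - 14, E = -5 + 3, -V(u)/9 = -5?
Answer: -36498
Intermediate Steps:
V(u) = 45 (V(u) = -9*(-5) = 45)
q(O) = 45 + O² (q(O) = O*O + 45 = O² + 45 = 45 + O²)
E = -2
o(N, B) = -14 + B*(45 + N²) (o(N, B) = (45 + N²)*B - 14 = B*(45 + N²) - 14 = -14 + B*(45 + N²))
s(j, g) = g*j
-s(-237, o(4 - 1*(-1), E)) = -(-14 - 2*(45 + (4 - 1*(-1))²))*(-237) = -(-14 - 2*(45 + (4 + 1)²))*(-237) = -(-14 - 2*(45 + 5²))*(-237) = -(-14 - 2*(45 + 25))*(-237) = -(-14 - 2*70)*(-237) = -(-14 - 140)*(-237) = -(-154)*(-237) = -1*36498 = -36498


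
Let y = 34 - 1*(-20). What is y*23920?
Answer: 1291680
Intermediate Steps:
y = 54 (y = 34 + 20 = 54)
y*23920 = 54*23920 = 1291680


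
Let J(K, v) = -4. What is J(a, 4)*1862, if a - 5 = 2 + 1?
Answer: -7448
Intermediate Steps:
a = 8 (a = 5 + (2 + 1) = 5 + 3 = 8)
J(a, 4)*1862 = -4*1862 = -7448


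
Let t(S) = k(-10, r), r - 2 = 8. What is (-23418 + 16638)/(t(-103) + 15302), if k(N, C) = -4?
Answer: -3390/7649 ≈ -0.44320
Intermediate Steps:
r = 10 (r = 2 + 8 = 10)
t(S) = -4
(-23418 + 16638)/(t(-103) + 15302) = (-23418 + 16638)/(-4 + 15302) = -6780/15298 = -6780*1/15298 = -3390/7649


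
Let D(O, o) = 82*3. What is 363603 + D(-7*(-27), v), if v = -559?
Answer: 363849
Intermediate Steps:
D(O, o) = 246
363603 + D(-7*(-27), v) = 363603 + 246 = 363849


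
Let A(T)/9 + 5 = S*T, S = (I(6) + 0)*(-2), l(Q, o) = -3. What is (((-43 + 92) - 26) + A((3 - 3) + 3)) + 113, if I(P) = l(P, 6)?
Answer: 253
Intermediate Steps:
I(P) = -3
S = 6 (S = (-3 + 0)*(-2) = -3*(-2) = 6)
A(T) = -45 + 54*T (A(T) = -45 + 9*(6*T) = -45 + 54*T)
(((-43 + 92) - 26) + A((3 - 3) + 3)) + 113 = (((-43 + 92) - 26) + (-45 + 54*((3 - 3) + 3))) + 113 = ((49 - 26) + (-45 + 54*(0 + 3))) + 113 = (23 + (-45 + 54*3)) + 113 = (23 + (-45 + 162)) + 113 = (23 + 117) + 113 = 140 + 113 = 253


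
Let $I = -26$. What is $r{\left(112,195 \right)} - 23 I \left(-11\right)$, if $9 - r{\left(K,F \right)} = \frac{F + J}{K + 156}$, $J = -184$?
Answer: $- \frac{1760503}{268} \approx -6569.0$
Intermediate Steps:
$r{\left(K,F \right)} = 9 - \frac{-184 + F}{156 + K}$ ($r{\left(K,F \right)} = 9 - \frac{F - 184}{K + 156} = 9 - \frac{-184 + F}{156 + K}$)
$r{\left(112,195 \right)} - 23 I \left(-11\right) = \frac{1588 - 195 + 9 \cdot 112}{156 + 112} - 23 \left(-26\right) \left(-11\right) = \frac{1588 - 195 + 1008}{268} - \left(-598\right) \left(-11\right) = \frac{1}{268} \cdot 2401 - 6578 = \frac{2401}{268} - 6578 = - \frac{1760503}{268}$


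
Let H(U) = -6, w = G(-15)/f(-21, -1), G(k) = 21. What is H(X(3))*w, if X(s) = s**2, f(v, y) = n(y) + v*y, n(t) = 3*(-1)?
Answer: -7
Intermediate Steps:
n(t) = -3
f(v, y) = -3 + v*y
w = 7/6 (w = 21/(-3 - 21*(-1)) = 21/(-3 + 21) = 21/18 = 21*(1/18) = 7/6 ≈ 1.1667)
H(X(3))*w = -6*7/6 = -7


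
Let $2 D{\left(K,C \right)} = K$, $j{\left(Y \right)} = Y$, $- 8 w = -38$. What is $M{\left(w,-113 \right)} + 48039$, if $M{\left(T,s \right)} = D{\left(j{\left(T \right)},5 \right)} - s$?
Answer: $\frac{385235}{8} \approx 48154.0$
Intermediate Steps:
$w = \frac{19}{4}$ ($w = \left(- \frac{1}{8}\right) \left(-38\right) = \frac{19}{4} \approx 4.75$)
$D{\left(K,C \right)} = \frac{K}{2}$
$M{\left(T,s \right)} = \frac{T}{2} - s$
$M{\left(w,-113 \right)} + 48039 = \left(\frac{1}{2} \cdot \frac{19}{4} - -113\right) + 48039 = \left(\frac{19}{8} + 113\right) + 48039 = \frac{923}{8} + 48039 = \frac{385235}{8}$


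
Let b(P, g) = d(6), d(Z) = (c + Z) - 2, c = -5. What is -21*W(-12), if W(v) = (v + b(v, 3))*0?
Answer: 0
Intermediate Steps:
d(Z) = -7 + Z (d(Z) = (-5 + Z) - 2 = -7 + Z)
b(P, g) = -1 (b(P, g) = -7 + 6 = -1)
W(v) = 0 (W(v) = (v - 1)*0 = (-1 + v)*0 = 0)
-21*W(-12) = -21*0 = 0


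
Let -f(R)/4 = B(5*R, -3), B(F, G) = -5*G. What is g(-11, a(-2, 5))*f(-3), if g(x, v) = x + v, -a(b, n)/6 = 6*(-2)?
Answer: -3660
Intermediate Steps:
a(b, n) = 72 (a(b, n) = -36*(-2) = -6*(-12) = 72)
f(R) = -60 (f(R) = -(-20)*(-3) = -4*15 = -60)
g(x, v) = v + x
g(-11, a(-2, 5))*f(-3) = (72 - 11)*(-60) = 61*(-60) = -3660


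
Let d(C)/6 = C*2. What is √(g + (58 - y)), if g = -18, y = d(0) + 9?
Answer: √31 ≈ 5.5678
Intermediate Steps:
d(C) = 12*C (d(C) = 6*(C*2) = 6*(2*C) = 12*C)
y = 9 (y = 12*0 + 9 = 0 + 9 = 9)
√(g + (58 - y)) = √(-18 + (58 - 1*9)) = √(-18 + (58 - 9)) = √(-18 + 49) = √31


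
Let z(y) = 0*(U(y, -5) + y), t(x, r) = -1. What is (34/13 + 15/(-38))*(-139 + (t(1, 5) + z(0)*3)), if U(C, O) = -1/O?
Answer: -76790/247 ≈ -310.89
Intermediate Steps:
z(y) = 0 (z(y) = 0*(-1/(-5) + y) = 0*(-1*(-⅕) + y) = 0*(⅕ + y) = 0)
(34/13 + 15/(-38))*(-139 + (t(1, 5) + z(0)*3)) = (34/13 + 15/(-38))*(-139 + (-1 + 0*3)) = (34*(1/13) + 15*(-1/38))*(-139 + (-1 + 0)) = (34/13 - 15/38)*(-139 - 1) = (1097/494)*(-140) = -76790/247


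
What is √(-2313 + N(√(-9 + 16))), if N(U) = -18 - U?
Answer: √(-2331 - √7) ≈ 48.308*I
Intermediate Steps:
√(-2313 + N(√(-9 + 16))) = √(-2313 + (-18 - √(-9 + 16))) = √(-2313 + (-18 - √7)) = √(-2331 - √7)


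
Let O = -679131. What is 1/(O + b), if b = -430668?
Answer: -1/1109799 ≈ -9.0106e-7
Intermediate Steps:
1/(O + b) = 1/(-679131 - 430668) = 1/(-1109799) = -1/1109799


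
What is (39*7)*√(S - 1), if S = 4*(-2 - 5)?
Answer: 273*I*√29 ≈ 1470.2*I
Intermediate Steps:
S = -28 (S = 4*(-7) = -28)
(39*7)*√(S - 1) = (39*7)*√(-28 - 1) = 273*√(-29) = 273*(I*√29) = 273*I*√29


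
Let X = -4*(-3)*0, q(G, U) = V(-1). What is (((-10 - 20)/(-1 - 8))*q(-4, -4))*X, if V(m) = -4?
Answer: 0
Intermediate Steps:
q(G, U) = -4
X = 0 (X = 12*0 = 0)
(((-10 - 20)/(-1 - 8))*q(-4, -4))*X = (((-10 - 20)/(-1 - 8))*(-4))*0 = (-30/(-9)*(-4))*0 = (-30*(-⅑)*(-4))*0 = ((10/3)*(-4))*0 = -40/3*0 = 0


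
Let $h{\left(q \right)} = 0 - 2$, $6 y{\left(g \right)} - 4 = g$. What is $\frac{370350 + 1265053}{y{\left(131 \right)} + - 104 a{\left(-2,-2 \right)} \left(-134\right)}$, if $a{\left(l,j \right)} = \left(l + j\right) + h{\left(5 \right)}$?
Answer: $- \frac{3270806}{167187} \approx -19.564$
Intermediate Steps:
$y{\left(g \right)} = \frac{2}{3} + \frac{g}{6}$
$h{\left(q \right)} = -2$
$a{\left(l,j \right)} = -2 + j + l$ ($a{\left(l,j \right)} = \left(l + j\right) - 2 = \left(j + l\right) - 2 = -2 + j + l$)
$\frac{370350 + 1265053}{y{\left(131 \right)} + - 104 a{\left(-2,-2 \right)} \left(-134\right)} = \frac{370350 + 1265053}{\left(\frac{2}{3} + \frac{1}{6} \cdot 131\right) + - 104 \left(-2 - 2 - 2\right) \left(-134\right)} = \frac{1635403}{\left(\frac{2}{3} + \frac{131}{6}\right) + \left(-104\right) \left(-6\right) \left(-134\right)} = \frac{1635403}{\frac{45}{2} + 624 \left(-134\right)} = \frac{1635403}{\frac{45}{2} - 83616} = \frac{1635403}{- \frac{167187}{2}} = 1635403 \left(- \frac{2}{167187}\right) = - \frac{3270806}{167187}$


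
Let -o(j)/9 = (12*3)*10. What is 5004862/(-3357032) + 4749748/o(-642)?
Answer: -997579486301/679798980 ≈ -1467.5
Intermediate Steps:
o(j) = -3240 (o(j) = -9*12*3*10 = -324*10 = -9*360 = -3240)
5004862/(-3357032) + 4749748/o(-642) = 5004862/(-3357032) + 4749748/(-3240) = 5004862*(-1/3357032) + 4749748*(-1/3240) = -2502431/1678516 - 1187437/810 = -997579486301/679798980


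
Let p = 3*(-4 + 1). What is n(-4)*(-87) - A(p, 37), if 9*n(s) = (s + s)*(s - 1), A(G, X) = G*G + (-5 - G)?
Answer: -1415/3 ≈ -471.67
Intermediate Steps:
p = -9 (p = 3*(-3) = -9)
A(G, X) = -5 + G**2 - G (A(G, X) = G**2 + (-5 - G) = -5 + G**2 - G)
n(s) = 2*s*(-1 + s)/9 (n(s) = ((s + s)*(s - 1))/9 = ((2*s)*(-1 + s))/9 = (2*s*(-1 + s))/9 = 2*s*(-1 + s)/9)
n(-4)*(-87) - A(p, 37) = ((2/9)*(-4)*(-1 - 4))*(-87) - (-5 + (-9)**2 - 1*(-9)) = ((2/9)*(-4)*(-5))*(-87) - (-5 + 81 + 9) = (40/9)*(-87) - 1*85 = -1160/3 - 85 = -1415/3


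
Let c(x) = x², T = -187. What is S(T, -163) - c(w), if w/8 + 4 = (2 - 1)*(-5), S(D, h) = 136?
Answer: -5048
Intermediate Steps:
w = -72 (w = -32 + 8*((2 - 1)*(-5)) = -32 + 8*(1*(-5)) = -32 + 8*(-5) = -32 - 40 = -72)
S(T, -163) - c(w) = 136 - 1*(-72)² = 136 - 1*5184 = 136 - 5184 = -5048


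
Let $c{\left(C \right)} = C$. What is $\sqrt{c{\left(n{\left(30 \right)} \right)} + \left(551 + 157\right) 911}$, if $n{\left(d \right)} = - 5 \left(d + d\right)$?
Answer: $132 \sqrt{37} \approx 802.92$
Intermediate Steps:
$n{\left(d \right)} = - 10 d$ ($n{\left(d \right)} = - 5 \cdot 2 d = - 10 d$)
$\sqrt{c{\left(n{\left(30 \right)} \right)} + \left(551 + 157\right) 911} = \sqrt{\left(-10\right) 30 + \left(551 + 157\right) 911} = \sqrt{-300 + 708 \cdot 911} = \sqrt{-300 + 644988} = \sqrt{644688} = 132 \sqrt{37}$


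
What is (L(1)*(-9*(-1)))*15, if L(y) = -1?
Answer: -135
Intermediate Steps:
(L(1)*(-9*(-1)))*15 = -(-9)*(-1)*15 = -1*9*15 = -9*15 = -135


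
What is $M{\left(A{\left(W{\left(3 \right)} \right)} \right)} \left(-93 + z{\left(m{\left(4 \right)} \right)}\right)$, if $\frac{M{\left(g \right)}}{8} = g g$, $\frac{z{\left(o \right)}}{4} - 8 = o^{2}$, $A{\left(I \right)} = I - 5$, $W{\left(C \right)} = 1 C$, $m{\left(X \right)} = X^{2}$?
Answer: $30816$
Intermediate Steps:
$W{\left(C \right)} = C$
$A{\left(I \right)} = -5 + I$
$z{\left(o \right)} = 32 + 4 o^{2}$
$M{\left(g \right)} = 8 g^{2}$ ($M{\left(g \right)} = 8 g g = 8 g^{2}$)
$M{\left(A{\left(W{\left(3 \right)} \right)} \right)} \left(-93 + z{\left(m{\left(4 \right)} \right)}\right) = 8 \left(-5 + 3\right)^{2} \left(-93 + \left(32 + 4 \left(4^{2}\right)^{2}\right)\right) = 8 \left(-2\right)^{2} \left(-93 + \left(32 + 4 \cdot 16^{2}\right)\right) = 8 \cdot 4 \left(-93 + \left(32 + 4 \cdot 256\right)\right) = 32 \left(-93 + \left(32 + 1024\right)\right) = 32 \left(-93 + 1056\right) = 32 \cdot 963 = 30816$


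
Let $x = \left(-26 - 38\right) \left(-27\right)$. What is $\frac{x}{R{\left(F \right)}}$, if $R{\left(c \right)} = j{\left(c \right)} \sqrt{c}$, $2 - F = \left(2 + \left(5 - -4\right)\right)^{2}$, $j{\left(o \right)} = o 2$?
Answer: $\frac{864 i \sqrt{119}}{14161} \approx 0.66557 i$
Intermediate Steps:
$j{\left(o \right)} = 2 o$
$x = 1728$ ($x = \left(-64\right) \left(-27\right) = 1728$)
$F = -119$ ($F = 2 - \left(2 + \left(5 - -4\right)\right)^{2} = 2 - \left(2 + \left(5 + 4\right)\right)^{2} = 2 - \left(2 + 9\right)^{2} = 2 - 11^{2} = 2 - 121 = -119$)
$R{\left(c \right)} = 2 c^{\frac{3}{2}}$ ($R{\left(c \right)} = 2 c \sqrt{c} = 2 c^{\frac{3}{2}}$)
$\frac{x}{R{\left(F \right)}} = \frac{1728}{2 \left(-119\right)^{\frac{3}{2}}} = \frac{1728}{2 \left(- 119 i \sqrt{119}\right)} = \frac{1728}{\left(-238\right) i \sqrt{119}} = 1728 \frac{i \sqrt{119}}{28322} = \frac{864 i \sqrt{119}}{14161}$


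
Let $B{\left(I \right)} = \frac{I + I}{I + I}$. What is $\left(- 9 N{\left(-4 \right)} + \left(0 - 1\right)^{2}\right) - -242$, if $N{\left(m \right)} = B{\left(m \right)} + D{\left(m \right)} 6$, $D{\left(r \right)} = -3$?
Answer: $396$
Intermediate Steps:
$B{\left(I \right)} = 1$ ($B{\left(I \right)} = \frac{2 I}{2 I} = 2 I \frac{1}{2 I} = 1$)
$N{\left(m \right)} = -17$ ($N{\left(m \right)} = 1 - 18 = -17$)
$\left(- 9 N{\left(-4 \right)} + \left(0 - 1\right)^{2}\right) - -242 = \left(\left(-9\right) \left(-17\right) + \left(0 - 1\right)^{2}\right) - -242 = \left(153 + \left(-1\right)^{2}\right) + 242 = \left(153 + 1\right) + 242 = 154 + 242 = 396$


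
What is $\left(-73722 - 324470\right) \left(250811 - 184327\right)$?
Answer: $-26473396928$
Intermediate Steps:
$\left(-73722 - 324470\right) \left(250811 - 184327\right) = \left(-398192\right) 66484 = -26473396928$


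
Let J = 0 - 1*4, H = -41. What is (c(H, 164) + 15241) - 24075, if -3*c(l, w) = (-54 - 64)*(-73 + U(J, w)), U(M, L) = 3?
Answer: -34762/3 ≈ -11587.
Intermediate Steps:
J = -4 (J = 0 - 4 = -4)
c(l, w) = -8260/3 (c(l, w) = -(-54 - 64)*(-73 + 3)/3 = -(-118)*(-70)/3 = -⅓*8260 = -8260/3)
(c(H, 164) + 15241) - 24075 = (-8260/3 + 15241) - 24075 = 37463/3 - 24075 = -34762/3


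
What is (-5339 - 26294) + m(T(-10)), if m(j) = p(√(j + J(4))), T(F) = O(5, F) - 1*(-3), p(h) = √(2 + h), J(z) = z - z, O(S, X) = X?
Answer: -31633 + √(2 + I*√7) ≈ -31631.0 + 0.81136*I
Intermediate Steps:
J(z) = 0
T(F) = 3 + F (T(F) = F - 1*(-3) = F + 3 = 3 + F)
m(j) = √(2 + √j) (m(j) = √(2 + √(j + 0)) = √(2 + √j))
(-5339 - 26294) + m(T(-10)) = (-5339 - 26294) + √(2 + √(3 - 10)) = -31633 + √(2 + √(-7)) = -31633 + √(2 + I*√7)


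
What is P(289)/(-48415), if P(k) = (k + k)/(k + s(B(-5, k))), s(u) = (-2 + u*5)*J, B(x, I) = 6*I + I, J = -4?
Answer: 578/1944491645 ≈ 2.9725e-7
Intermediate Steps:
B(x, I) = 7*I
s(u) = 8 - 20*u (s(u) = (-2 + u*5)*(-4) = (-2 + 5*u)*(-4) = 8 - 20*u)
P(k) = 2*k/(8 - 139*k) (P(k) = (k + k)/(k + (8 - 140*k)) = (2*k)/(k + (8 - 140*k)) = (2*k)/(8 - 139*k) = 2*k/(8 - 139*k))
P(289)/(-48415) = (2*289/(8 - 139*289))/(-48415) = (2*289/(8 - 40171))*(-1/48415) = (2*289/(-40163))*(-1/48415) = (2*289*(-1/40163))*(-1/48415) = -578/40163*(-1/48415) = 578/1944491645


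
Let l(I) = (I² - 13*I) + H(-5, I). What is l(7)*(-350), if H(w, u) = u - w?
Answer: 10500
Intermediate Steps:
l(I) = 5 + I² - 12*I (l(I) = (I² - 13*I) + (I - 1*(-5)) = (I² - 13*I) + (I + 5) = (I² - 13*I) + (5 + I) = 5 + I² - 12*I)
l(7)*(-350) = (5 + 7² - 12*7)*(-350) = (5 + 49 - 84)*(-350) = -30*(-350) = 10500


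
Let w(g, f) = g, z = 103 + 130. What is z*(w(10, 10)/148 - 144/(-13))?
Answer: 2497993/962 ≈ 2596.7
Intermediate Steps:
z = 233
z*(w(10, 10)/148 - 144/(-13)) = 233*(10/148 - 144/(-13)) = 233*(10*(1/148) - 144*(-1/13)) = 233*(5/74 + 144/13) = 233*(10721/962) = 2497993/962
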